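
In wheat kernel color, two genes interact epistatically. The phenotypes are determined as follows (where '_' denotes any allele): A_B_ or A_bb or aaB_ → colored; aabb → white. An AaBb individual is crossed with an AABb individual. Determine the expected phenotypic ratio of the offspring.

Cross: AaBb × AABb — consider each gene separately:
A gene: Aa × AA → 2 AA, 2 Aa → 4 A_ (out of 4)
B gene: Bb × Bb → 1 BB, 2 Bb, 1 bb → 3 B_ : 1 bb (out of 4)
Genotype classes (out of 4 × 4 = 16): A_B_ = 4×3 = 12; A_bb = 4×1 = 4
Apply the phenotype rules: A_B_ (12) + A_bb (4) → colored
Phenotype counts (out of 16): 16 colored
Ratio: all colored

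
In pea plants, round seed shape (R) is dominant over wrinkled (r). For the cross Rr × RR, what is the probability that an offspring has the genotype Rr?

Punnett square for Rr × RR:
Offspring genotypes: 2 RR, 2 Rr
Total offspring: 4
Count with target: 2
Probability: 2/4 = 1/2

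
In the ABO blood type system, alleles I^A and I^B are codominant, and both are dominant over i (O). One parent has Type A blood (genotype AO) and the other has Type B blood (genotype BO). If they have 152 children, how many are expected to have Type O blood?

Cross: AO × BO
Possible offspring genotypes: 1 AB, 1 AO, 1 BO, 1 OO
Blood type counts: 1 Type AB, 1 Type A, 1 Type B, 1 Type O
Probability of Type O: 1/4
Expected count = 1/4 × 152 = 38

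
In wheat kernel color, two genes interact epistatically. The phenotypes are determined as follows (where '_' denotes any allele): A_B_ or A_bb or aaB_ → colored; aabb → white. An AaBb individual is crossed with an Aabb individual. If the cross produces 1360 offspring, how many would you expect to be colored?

Cross: AaBb × Aabb — consider each gene separately:
A gene: Aa × Aa → 1 AA, 2 Aa, 1 aa → 3 A_ : 1 aa (out of 4)
B gene: Bb × bb → 2 Bb, 2 bb → 2 B_ : 2 bb (out of 4)
Genotype classes (out of 4 × 4 = 16): A_B_ = 3×2 = 6; A_bb = 3×2 = 6; aaB_ = 1×2 = 2; aabb = 1×2 = 2
Apply the phenotype rules: A_B_ (6) + A_bb (6) + aaB_ (2) → colored; aabb (2) → white
Phenotype counts (out of 16): 14 colored, 2 white
colored: 14 out of 16 → fraction 7/8
Expected count = 7/8 × 1360 = 1190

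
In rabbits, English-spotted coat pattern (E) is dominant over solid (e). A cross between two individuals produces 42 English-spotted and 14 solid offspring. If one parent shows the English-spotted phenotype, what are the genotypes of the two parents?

Observed offspring: 42 English-spotted, 14 solid
The observed ratio simplifies to 3:1. Solid (ee) offspring appear, so each parent must contribute one e allele. The parent stated to show English-spotted carries E, so it is Ee. The other parent is then either Ee or ee: Ee × ee would give a 1:1 split, whereas Ee × Ee gives 3:1 — matching the data. So both parents are heterozygous (Ee × Ee).
Parent genotypes: Ee × Ee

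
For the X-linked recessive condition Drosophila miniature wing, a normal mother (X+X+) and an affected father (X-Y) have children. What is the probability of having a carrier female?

Cross: X+X+ × X-Y
Offspring: 2 X+X-, 2 X+Y
Probability of a carrier female: 2/4 = 1/2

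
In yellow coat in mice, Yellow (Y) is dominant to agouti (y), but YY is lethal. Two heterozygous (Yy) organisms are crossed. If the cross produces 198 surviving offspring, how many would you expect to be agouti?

Cross: Yy × Yy
Punnett square offspring (before lethality): 1 YY, 2 Yy, 1 yy
The YY genotype is lethal (embryos die); surviving offspring: 2 Yy, 1 yy
agouti: 1 out of 3 → fraction 1/3
Expected count = 1/3 × 198 = 66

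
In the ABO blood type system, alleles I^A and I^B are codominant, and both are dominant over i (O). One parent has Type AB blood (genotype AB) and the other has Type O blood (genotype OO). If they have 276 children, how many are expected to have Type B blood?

Cross: AB × OO
Possible offspring genotypes: 2 AO, 2 BO
Blood type counts: 2 Type A, 2 Type B
Probability of Type B: 2/4 = 1/2
Expected count = 1/2 × 276 = 138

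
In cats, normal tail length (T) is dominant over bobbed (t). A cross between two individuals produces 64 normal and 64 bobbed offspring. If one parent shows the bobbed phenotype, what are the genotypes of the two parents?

Observed offspring: 64 normal, 64 bobbed
The observed ratio simplifies to 1:1. One parent shows bobbed, so its genotype must be tt. A 1:1 offspring split requires the other parent to be heterozygous (Tt).
Parent genotypes: tt × Tt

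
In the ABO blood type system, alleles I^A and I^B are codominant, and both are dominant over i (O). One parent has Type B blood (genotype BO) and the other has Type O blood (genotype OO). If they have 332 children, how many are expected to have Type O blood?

Cross: BO × OO
Possible offspring genotypes: 2 BO, 2 OO
Blood type counts: 2 Type B, 2 Type O
Probability of Type O: 2/4 = 1/2
Expected count = 1/2 × 332 = 166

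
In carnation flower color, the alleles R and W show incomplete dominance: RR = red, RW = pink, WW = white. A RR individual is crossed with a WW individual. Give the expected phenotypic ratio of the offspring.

Punnett square for RR × WW:
Offspring genotypes: 4 RW
Phenotype counts: 4 pink
Ratio: all pink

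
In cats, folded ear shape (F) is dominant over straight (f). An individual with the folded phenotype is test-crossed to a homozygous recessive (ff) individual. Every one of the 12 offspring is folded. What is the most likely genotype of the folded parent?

Test cross: ? × ff
All offspring are folded.
If the unknown parent were heterozygous (Ff), about half of 12 offspring would be straight; none are. The unknown parent is most likely homozygous dominant (FF).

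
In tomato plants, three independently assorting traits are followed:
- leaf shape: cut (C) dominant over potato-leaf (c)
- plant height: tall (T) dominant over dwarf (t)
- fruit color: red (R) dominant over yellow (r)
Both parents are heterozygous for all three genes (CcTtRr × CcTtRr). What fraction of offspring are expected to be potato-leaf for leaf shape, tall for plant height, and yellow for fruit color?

Trihybrid cross: CcTtRr × CcTtRr
Each trait segregates independently with a 3:1 phenotypic ratio, so each gene contributes 3/4 (dominant) or 1/4 (recessive).
Target: potato-leaf (leaf shape), tall (plant height), yellow (fruit color)
Probability = product of independent per-trait probabilities
= 1/4 × 3/4 × 1/4 = 3/64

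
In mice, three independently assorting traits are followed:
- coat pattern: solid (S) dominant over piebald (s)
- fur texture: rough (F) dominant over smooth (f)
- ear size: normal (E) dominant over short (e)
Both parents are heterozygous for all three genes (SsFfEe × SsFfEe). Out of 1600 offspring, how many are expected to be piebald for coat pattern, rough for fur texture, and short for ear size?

Trihybrid cross: SsFfEe × SsFfEe
Each trait segregates independently with a 3:1 phenotypic ratio, so each gene contributes 3/4 (dominant) or 1/4 (recessive).
Target: piebald (coat pattern), rough (fur texture), short (ear size)
Probability = product of independent per-trait probabilities
= 1/4 × 3/4 × 1/4 = 3/64
Expected count = 3/64 × 1600 = 75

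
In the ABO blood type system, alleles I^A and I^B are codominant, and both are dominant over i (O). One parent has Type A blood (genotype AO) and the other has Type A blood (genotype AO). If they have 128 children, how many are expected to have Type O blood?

Cross: AO × AO
Possible offspring genotypes: 1 AA, 2 AO, 1 OO
Blood type counts: 3 Type A, 1 Type O
Probability of Type O: 1/4
Expected count = 1/4 × 128 = 32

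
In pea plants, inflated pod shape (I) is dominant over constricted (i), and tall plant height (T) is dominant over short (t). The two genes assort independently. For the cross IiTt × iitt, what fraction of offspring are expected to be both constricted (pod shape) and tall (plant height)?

Dihybrid cross IiTt × iitt — consider each gene separately:
pod shape: Ii × ii → 2 Ii, 2 ii → 2 I_ : 2 ii (out of 4)
plant height: Tt × tt → 2 Tt, 2 tt → 2 T_ : 2 tt (out of 4)
Looking for: constricted (ii) and tall (T_)
P(constricted) = 2/4, P(tall) = 2/4
P(both) = 2/4 × 2/4 = 4/16 = 1/4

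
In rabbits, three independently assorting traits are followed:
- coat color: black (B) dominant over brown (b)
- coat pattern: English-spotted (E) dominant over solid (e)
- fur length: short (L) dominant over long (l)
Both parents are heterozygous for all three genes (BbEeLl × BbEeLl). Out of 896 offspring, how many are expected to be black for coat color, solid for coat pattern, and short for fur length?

Trihybrid cross: BbEeLl × BbEeLl
Each trait segregates independently with a 3:1 phenotypic ratio, so each gene contributes 3/4 (dominant) or 1/4 (recessive).
Target: black (coat color), solid (coat pattern), short (fur length)
Probability = product of independent per-trait probabilities
= 3/4 × 1/4 × 3/4 = 9/64
Expected count = 9/64 × 896 = 126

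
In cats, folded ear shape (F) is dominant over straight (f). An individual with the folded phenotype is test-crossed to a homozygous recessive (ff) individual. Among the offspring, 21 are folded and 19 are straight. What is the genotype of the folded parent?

Test cross: ? × ff
Offspring: 21 folded, 19 straight — approximately 1:1.
A 1:1 ratio in a test cross indicates the unknown parent is heterozygous (Ff).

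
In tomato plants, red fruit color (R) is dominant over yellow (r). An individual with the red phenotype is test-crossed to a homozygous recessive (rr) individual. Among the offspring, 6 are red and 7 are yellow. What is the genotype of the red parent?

Test cross: ? × rr
Offspring: 6 red, 7 yellow — approximately 1:1.
A 1:1 ratio in a test cross indicates the unknown parent is heterozygous (Rr).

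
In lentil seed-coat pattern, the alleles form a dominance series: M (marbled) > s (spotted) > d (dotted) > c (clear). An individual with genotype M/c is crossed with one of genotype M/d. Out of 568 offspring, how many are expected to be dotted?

Cross: M/c × M/d
Allele dominance: M > s > d > c
Offspring genotypes: 1 M/M, 1 M/d, 1 M/c, 1 d/c
Phenotype counts: 3 marbled, 1 dotted
dotted: 1 out of 4 → fraction 1/4
Expected count = 1/4 × 568 = 142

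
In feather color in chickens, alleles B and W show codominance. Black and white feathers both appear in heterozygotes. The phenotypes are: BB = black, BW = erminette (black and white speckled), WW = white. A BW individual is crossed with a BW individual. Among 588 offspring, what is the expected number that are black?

Punnett square for BW × BW:
Offspring genotypes: 1 BB, 2 BW, 1 WW
Phenotype counts: 1 black, 2 erminette (black and white speckled), 1 white
black: 1 out of 4 → fraction 1/4
Expected count = 1/4 × 588 = 147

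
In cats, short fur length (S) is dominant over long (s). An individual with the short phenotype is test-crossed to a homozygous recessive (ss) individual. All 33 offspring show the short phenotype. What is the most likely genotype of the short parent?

Test cross: ? × ss
All offspring are short.
If the unknown parent were heterozygous (Ss), about half of 33 offspring would be long; none are. The unknown parent is most likely homozygous dominant (SS).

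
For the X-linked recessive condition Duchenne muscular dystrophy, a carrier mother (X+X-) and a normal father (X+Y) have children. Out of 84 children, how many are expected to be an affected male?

Cross: X+X- × X+Y
Offspring: 1 X+X+, 1 X+Y, 1 X+X-, 1 X-Y
Probability of an affected male: 1/4
Expected count = 1/4 × 84 = 21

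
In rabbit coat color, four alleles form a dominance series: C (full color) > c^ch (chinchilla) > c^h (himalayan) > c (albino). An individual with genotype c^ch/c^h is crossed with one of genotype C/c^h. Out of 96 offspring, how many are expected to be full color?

Cross: c^ch/c^h × C/c^h
Allele dominance: C > c^ch > c^h > c
Offspring genotypes: 1 C/c^ch, 1 c^ch/c^h, 1 C/c^h, 1 c^h/c^h
Phenotype counts: 2 full color, 1 chinchilla, 1 himalayan
full color: 2 out of 4 → fraction 1/2
Expected count = 1/2 × 96 = 48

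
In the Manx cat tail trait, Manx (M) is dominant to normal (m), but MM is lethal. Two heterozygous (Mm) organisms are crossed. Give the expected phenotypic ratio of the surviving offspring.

Cross: Mm × Mm
Punnett square offspring (before lethality): 1 MM, 2 Mm, 1 mm
The MM genotype is lethal (embryos die); surviving offspring: 2 Mm, 1 mm
Ratio: 2 Manx (tailless) : 1 normal-tailed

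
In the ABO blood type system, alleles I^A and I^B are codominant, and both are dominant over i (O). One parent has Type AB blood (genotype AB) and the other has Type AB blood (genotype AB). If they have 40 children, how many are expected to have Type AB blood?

Cross: AB × AB
Possible offspring genotypes: 1 AA, 2 AB, 1 BB
Blood type counts: 1 Type A, 2 Type AB, 1 Type B
Probability of Type AB: 2/4 = 1/2
Expected count = 1/2 × 40 = 20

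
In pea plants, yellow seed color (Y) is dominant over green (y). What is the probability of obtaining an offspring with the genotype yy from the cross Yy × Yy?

Punnett square for Yy × Yy:
Offspring genotypes: 1 YY, 2 Yy, 1 yy
Total offspring: 4
Count with target: 1
Probability: 1/4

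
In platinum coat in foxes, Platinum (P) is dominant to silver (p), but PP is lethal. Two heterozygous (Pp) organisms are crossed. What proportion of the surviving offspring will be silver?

Cross: Pp × Pp
Punnett square offspring (before lethality): 1 PP, 2 Pp, 1 pp
The PP genotype is lethal (embryos die); surviving offspring: 2 Pp, 1 pp
silver: 1 out of 3
Probability: 1/3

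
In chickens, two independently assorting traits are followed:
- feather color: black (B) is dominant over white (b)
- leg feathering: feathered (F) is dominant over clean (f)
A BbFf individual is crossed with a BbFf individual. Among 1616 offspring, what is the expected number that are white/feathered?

Dihybrid cross BbFf × BbFf — consider each gene separately:
feather color: Bb × Bb → 1 BB, 2 Bb, 1 bb → 3 B_ : 1 bb (out of 4)
leg feathering: Ff × Ff → 1 FF, 2 Ff, 1 ff → 3 F_ : 1 ff (out of 4)
Combine (counts out of 4 × 4 = 16): black/feathered (B_F_) = 3×3 = 9; black/clean (B_ff) = 3×1 = 3; white/feathered (bbF_) = 1×3 = 3; white/clean (bbff) = 1×1 = 1
Phenotype counts (out of 16): 9 black/feathered, 3 black/clean, 3 white/feathered, 1 white/clean
white/feathered: 3 out of 16 → fraction 3/16
Expected count = 3/16 × 1616 = 303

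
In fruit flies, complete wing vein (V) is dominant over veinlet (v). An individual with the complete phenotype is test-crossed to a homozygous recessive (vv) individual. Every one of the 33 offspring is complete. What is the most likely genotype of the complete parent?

Test cross: ? × vv
All offspring are complete.
If the unknown parent were heterozygous (Vv), about half of 33 offspring would be veinlet; none are. The unknown parent is most likely homozygous dominant (VV).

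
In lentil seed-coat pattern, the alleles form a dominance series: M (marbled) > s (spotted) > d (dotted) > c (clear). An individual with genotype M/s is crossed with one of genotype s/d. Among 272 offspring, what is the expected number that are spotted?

Cross: M/s × s/d
Allele dominance: M > s > d > c
Offspring genotypes: 1 M/s, 1 M/d, 1 s/s, 1 s/d
Phenotype counts: 2 marbled, 2 spotted
spotted: 2 out of 4 → fraction 1/2
Expected count = 1/2 × 272 = 136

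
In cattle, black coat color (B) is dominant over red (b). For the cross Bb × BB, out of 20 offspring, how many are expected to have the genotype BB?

Punnett square for Bb × BB:
Offspring genotypes: 2 BB, 2 Bb
Total offspring: 4
Count with target: 2
Probability: 2/4 = 1/2
Expected count = 1/2 × 20 = 10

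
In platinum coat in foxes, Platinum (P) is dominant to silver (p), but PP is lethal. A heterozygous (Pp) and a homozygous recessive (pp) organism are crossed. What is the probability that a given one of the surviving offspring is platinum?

Cross: Pp × pp
Punnett square offspring (before lethality): 2 Pp, 2 pp
No PP offspring are produced in this cross.
platinum: 2 out of 4
Probability: 2/4 = 1/2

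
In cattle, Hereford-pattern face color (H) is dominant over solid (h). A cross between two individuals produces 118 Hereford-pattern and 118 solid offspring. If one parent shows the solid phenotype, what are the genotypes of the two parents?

Observed offspring: 118 Hereford-pattern, 118 solid
The observed ratio simplifies to 1:1. One parent shows solid, so its genotype must be hh. A 1:1 offspring split requires the other parent to be heterozygous (Hh).
Parent genotypes: hh × Hh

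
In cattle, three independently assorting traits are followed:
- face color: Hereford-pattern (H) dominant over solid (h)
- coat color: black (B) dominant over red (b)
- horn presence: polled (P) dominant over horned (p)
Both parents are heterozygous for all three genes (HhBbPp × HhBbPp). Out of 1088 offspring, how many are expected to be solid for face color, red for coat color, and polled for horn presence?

Trihybrid cross: HhBbPp × HhBbPp
Each trait segregates independently with a 3:1 phenotypic ratio, so each gene contributes 3/4 (dominant) or 1/4 (recessive).
Target: solid (face color), red (coat color), polled (horn presence)
Probability = product of independent per-trait probabilities
= 1/4 × 1/4 × 3/4 = 3/64
Expected count = 3/64 × 1088 = 51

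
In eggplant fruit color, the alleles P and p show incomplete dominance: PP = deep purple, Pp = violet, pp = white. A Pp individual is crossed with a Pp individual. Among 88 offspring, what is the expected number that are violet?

Punnett square for Pp × Pp:
Offspring genotypes: 1 PP, 2 Pp, 1 pp
Phenotype counts: 1 deep purple, 2 violet, 1 white
violet: 2 out of 4 → fraction 1/2
Expected count = 1/2 × 88 = 44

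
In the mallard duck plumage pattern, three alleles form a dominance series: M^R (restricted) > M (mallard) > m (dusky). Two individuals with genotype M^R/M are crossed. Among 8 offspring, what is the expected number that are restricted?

Cross: M^R/M × M^R/M
Allele dominance: M^R > M > m
Offspring genotypes: 1 M^R/M^R, 2 M^R/M, 1 M/M
Phenotype counts: 3 restricted, 1 mallard
restricted: 3 out of 4 → fraction 3/4
Expected count = 3/4 × 8 = 6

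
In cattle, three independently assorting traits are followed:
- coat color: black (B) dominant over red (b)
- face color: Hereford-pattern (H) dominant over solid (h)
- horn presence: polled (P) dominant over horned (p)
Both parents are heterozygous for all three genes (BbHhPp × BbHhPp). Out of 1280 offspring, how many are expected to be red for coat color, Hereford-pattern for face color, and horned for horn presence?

Trihybrid cross: BbHhPp × BbHhPp
Each trait segregates independently with a 3:1 phenotypic ratio, so each gene contributes 3/4 (dominant) or 1/4 (recessive).
Target: red (coat color), Hereford-pattern (face color), horned (horn presence)
Probability = product of independent per-trait probabilities
= 1/4 × 3/4 × 1/4 = 3/64
Expected count = 3/64 × 1280 = 60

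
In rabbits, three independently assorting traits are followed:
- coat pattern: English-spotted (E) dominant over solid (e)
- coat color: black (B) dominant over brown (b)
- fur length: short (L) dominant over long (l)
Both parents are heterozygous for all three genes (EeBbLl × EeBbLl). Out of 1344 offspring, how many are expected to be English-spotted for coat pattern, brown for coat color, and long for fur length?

Trihybrid cross: EeBbLl × EeBbLl
Each trait segregates independently with a 3:1 phenotypic ratio, so each gene contributes 3/4 (dominant) or 1/4 (recessive).
Target: English-spotted (coat pattern), brown (coat color), long (fur length)
Probability = product of independent per-trait probabilities
= 3/4 × 1/4 × 1/4 = 3/64
Expected count = 3/64 × 1344 = 63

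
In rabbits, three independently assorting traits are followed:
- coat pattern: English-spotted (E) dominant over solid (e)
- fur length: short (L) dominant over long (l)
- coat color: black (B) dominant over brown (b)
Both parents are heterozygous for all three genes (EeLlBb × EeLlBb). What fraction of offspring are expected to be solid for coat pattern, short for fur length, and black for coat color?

Trihybrid cross: EeLlBb × EeLlBb
Each trait segregates independently with a 3:1 phenotypic ratio, so each gene contributes 3/4 (dominant) or 1/4 (recessive).
Target: solid (coat pattern), short (fur length), black (coat color)
Probability = product of independent per-trait probabilities
= 1/4 × 3/4 × 3/4 = 9/64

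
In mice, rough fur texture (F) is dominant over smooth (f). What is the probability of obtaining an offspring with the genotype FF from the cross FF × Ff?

Punnett square for FF × Ff:
Offspring genotypes: 2 FF, 2 Ff
Total offspring: 4
Count with target: 2
Probability: 2/4 = 1/2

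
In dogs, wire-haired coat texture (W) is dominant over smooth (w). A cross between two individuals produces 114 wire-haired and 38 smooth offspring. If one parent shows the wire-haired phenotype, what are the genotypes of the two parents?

Observed offspring: 114 wire-haired, 38 smooth
The observed ratio simplifies to 3:1. Smooth (ww) offspring appear, so each parent must contribute one w allele. The parent stated to show wire-haired carries W, so it is Ww. The other parent is then either Ww or ww: Ww × ww would give a 1:1 split, whereas Ww × Ww gives 3:1 — matching the data. So both parents are heterozygous (Ww × Ww).
Parent genotypes: Ww × Ww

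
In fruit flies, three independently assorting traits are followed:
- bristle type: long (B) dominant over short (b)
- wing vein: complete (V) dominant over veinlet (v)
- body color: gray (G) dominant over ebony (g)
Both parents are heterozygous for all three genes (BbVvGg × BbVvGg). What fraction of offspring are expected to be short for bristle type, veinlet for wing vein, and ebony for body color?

Trihybrid cross: BbVvGg × BbVvGg
Each trait segregates independently with a 3:1 phenotypic ratio, so each gene contributes 3/4 (dominant) or 1/4 (recessive).
Target: short (bristle type), veinlet (wing vein), ebony (body color)
Probability = product of independent per-trait probabilities
= 1/4 × 1/4 × 1/4 = 1/64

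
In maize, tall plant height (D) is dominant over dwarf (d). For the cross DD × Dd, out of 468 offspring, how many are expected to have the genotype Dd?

Punnett square for DD × Dd:
Offspring genotypes: 2 DD, 2 Dd
Total offspring: 4
Count with target: 2
Probability: 2/4 = 1/2
Expected count = 1/2 × 468 = 234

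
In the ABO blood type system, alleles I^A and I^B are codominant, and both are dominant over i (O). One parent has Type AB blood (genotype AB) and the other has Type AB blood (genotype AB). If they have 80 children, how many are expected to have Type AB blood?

Cross: AB × AB
Possible offspring genotypes: 1 AA, 2 AB, 1 BB
Blood type counts: 1 Type A, 2 Type AB, 1 Type B
Probability of Type AB: 2/4 = 1/2
Expected count = 1/2 × 80 = 40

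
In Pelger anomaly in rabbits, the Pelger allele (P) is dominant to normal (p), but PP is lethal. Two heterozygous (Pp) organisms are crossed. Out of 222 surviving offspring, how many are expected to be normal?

Cross: Pp × Pp
Punnett square offspring (before lethality): 1 PP, 2 Pp, 1 pp
The PP genotype is lethal (embryos die); surviving offspring: 2 Pp, 1 pp
normal: 1 out of 3 → fraction 1/3
Expected count = 1/3 × 222 = 74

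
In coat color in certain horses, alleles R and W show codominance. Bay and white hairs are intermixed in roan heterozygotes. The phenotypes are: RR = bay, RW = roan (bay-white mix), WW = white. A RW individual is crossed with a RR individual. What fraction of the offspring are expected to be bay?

Punnett square for RW × RR:
Offspring genotypes: 2 RR, 2 RW
Phenotype counts: 2 bay, 2 roan (bay-white mix)
bay: 2 out of 4
Probability: 2/4 = 1/2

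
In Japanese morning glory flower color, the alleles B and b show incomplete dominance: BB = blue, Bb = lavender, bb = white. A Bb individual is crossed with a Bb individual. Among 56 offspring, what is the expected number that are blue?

Punnett square for Bb × Bb:
Offspring genotypes: 1 BB, 2 Bb, 1 bb
Phenotype counts: 1 blue, 2 lavender, 1 white
blue: 1 out of 4 → fraction 1/4
Expected count = 1/4 × 56 = 14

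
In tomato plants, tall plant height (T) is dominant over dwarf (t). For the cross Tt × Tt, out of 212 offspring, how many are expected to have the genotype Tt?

Punnett square for Tt × Tt:
Offspring genotypes: 1 TT, 2 Tt, 1 tt
Total offspring: 4
Count with target: 2
Probability: 2/4 = 1/2
Expected count = 1/2 × 212 = 106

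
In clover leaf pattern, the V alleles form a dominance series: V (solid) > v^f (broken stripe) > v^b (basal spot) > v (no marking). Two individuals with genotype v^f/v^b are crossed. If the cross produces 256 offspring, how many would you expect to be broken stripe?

Cross: v^f/v^b × v^f/v^b
Allele dominance: V > v^f > v^b > v
Offspring genotypes: 1 v^f/v^f, 2 v^f/v^b, 1 v^b/v^b
Phenotype counts: 3 broken stripe, 1 basal spot
broken stripe: 3 out of 4 → fraction 3/4
Expected count = 3/4 × 256 = 192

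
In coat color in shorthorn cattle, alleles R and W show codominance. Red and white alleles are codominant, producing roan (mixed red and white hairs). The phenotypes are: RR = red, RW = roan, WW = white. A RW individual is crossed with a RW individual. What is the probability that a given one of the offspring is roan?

Punnett square for RW × RW:
Offspring genotypes: 1 RR, 2 RW, 1 WW
Phenotype counts: 1 red, 2 roan, 1 white
roan: 2 out of 4
Probability: 2/4 = 1/2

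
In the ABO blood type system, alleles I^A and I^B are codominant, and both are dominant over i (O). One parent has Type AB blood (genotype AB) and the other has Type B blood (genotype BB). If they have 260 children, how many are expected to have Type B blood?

Cross: AB × BB
Possible offspring genotypes: 2 AB, 2 BB
Blood type counts: 2 Type AB, 2 Type B
Probability of Type B: 2/4 = 1/2
Expected count = 1/2 × 260 = 130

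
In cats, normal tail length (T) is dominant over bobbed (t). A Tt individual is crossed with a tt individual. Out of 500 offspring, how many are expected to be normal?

Punnett square for Tt × tt:
Offspring genotypes: 2 Tt, 2 tt
normal: 2, bobbed: 2
normal: 2 out of 4 → fraction 1/2
Expected count = 1/2 × 500 = 250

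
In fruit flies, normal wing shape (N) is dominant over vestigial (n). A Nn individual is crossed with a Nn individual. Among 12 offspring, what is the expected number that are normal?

Punnett square for Nn × Nn:
Offspring genotypes: 1 NN, 2 Nn, 1 nn
normal: 3, vestigial: 1
normal: 3 out of 4 → fraction 3/4
Expected count = 3/4 × 12 = 9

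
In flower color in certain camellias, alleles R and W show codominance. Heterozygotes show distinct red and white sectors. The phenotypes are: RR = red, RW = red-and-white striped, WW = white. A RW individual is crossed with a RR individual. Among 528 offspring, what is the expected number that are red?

Punnett square for RW × RR:
Offspring genotypes: 2 RR, 2 RW
Phenotype counts: 2 red, 2 red-and-white striped
red: 2 out of 4 → fraction 1/2
Expected count = 1/2 × 528 = 264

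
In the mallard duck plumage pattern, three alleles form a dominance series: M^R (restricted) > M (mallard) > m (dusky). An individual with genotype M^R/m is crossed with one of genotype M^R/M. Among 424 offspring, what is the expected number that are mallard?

Cross: M^R/m × M^R/M
Allele dominance: M^R > M > m
Offspring genotypes: 1 M^R/M^R, 1 M^R/M, 1 M^R/m, 1 M/m
Phenotype counts: 3 restricted, 1 mallard
mallard: 1 out of 4 → fraction 1/4
Expected count = 1/4 × 424 = 106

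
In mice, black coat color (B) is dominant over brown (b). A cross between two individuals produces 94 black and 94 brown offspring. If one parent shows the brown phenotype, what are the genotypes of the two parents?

Observed offspring: 94 black, 94 brown
The observed ratio simplifies to 1:1. One parent shows brown, so its genotype must be bb. A 1:1 offspring split requires the other parent to be heterozygous (Bb).
Parent genotypes: bb × Bb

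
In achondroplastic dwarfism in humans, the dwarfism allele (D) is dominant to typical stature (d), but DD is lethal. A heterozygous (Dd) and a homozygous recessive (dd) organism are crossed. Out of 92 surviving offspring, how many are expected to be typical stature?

Cross: Dd × dd
Punnett square offspring (before lethality): 2 Dd, 2 dd
No DD offspring are produced in this cross.
typical stature: 2 out of 4 → fraction 1/2
Expected count = 1/2 × 92 = 46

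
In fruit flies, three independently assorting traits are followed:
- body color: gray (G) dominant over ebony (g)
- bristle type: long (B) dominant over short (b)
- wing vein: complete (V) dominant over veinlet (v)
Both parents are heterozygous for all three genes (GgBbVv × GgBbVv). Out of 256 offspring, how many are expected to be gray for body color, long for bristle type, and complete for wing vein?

Trihybrid cross: GgBbVv × GgBbVv
Each trait segregates independently with a 3:1 phenotypic ratio, so each gene contributes 3/4 (dominant) or 1/4 (recessive).
Target: gray (body color), long (bristle type), complete (wing vein)
Probability = product of independent per-trait probabilities
= 3/4 × 3/4 × 3/4 = 27/64
Expected count = 27/64 × 256 = 108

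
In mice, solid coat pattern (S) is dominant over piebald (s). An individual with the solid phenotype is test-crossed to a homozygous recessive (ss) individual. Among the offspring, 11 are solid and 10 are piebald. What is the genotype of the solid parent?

Test cross: ? × ss
Offspring: 11 solid, 10 piebald — approximately 1:1.
A 1:1 ratio in a test cross indicates the unknown parent is heterozygous (Ss).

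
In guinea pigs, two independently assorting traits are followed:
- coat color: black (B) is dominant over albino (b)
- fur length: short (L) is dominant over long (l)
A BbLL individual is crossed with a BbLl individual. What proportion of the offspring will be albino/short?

Dihybrid cross BbLL × BbLl — consider each gene separately:
coat color: Bb × Bb → 1 BB, 2 Bb, 1 bb → 3 B_ : 1 bb (out of 4)
fur length: LL × Ll → 2 LL, 2 Ll → 4 L_ (out of 4)
Combine (counts out of 4 × 4 = 16): black/short (B_L_) = 3×4 = 12; albino/short (bbL_) = 1×4 = 4
Phenotype counts (out of 16): 12 black/short, 4 albino/short
albino/short: 4 out of 16
Probability: 4/16 = 1/4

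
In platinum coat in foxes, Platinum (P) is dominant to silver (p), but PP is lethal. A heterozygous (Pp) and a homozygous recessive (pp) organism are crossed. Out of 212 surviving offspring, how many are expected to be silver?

Cross: Pp × pp
Punnett square offspring (before lethality): 2 Pp, 2 pp
No PP offspring are produced in this cross.
silver: 2 out of 4 → fraction 1/2
Expected count = 1/2 × 212 = 106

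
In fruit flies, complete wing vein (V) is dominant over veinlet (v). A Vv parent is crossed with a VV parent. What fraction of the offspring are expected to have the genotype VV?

Punnett square for Vv × VV:
Offspring genotypes: 2 VV, 2 Vv
Total offspring: 4
Count with target: 2
Probability: 2/4 = 1/2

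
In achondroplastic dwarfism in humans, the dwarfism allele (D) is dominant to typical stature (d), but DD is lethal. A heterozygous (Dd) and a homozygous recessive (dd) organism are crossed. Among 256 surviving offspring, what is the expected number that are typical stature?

Cross: Dd × dd
Punnett square offspring (before lethality): 2 Dd, 2 dd
No DD offspring are produced in this cross.
typical stature: 2 out of 4 → fraction 1/2
Expected count = 1/2 × 256 = 128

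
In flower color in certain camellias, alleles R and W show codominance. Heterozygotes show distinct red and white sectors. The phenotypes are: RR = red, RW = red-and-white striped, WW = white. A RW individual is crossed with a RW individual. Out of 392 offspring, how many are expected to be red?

Punnett square for RW × RW:
Offspring genotypes: 1 RR, 2 RW, 1 WW
Phenotype counts: 1 red, 2 red-and-white striped, 1 white
red: 1 out of 4 → fraction 1/4
Expected count = 1/4 × 392 = 98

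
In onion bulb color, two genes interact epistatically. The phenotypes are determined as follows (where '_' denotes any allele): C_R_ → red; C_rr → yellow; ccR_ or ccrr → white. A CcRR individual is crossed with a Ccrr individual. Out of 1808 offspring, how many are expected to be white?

Cross: CcRR × Ccrr — consider each gene separately:
C gene: Cc × Cc → 1 CC, 2 Cc, 1 cc → 3 C_ : 1 cc (out of 4)
R gene: RR × rr → 4 Rr → 4 R_ (out of 4)
Genotype classes (out of 4 × 4 = 16): C_R_ = 3×4 = 12; ccR_ = 1×4 = 4
Apply the phenotype rules: C_R_ (12) → red; ccR_ (4) → white
Phenotype counts (out of 16): 12 red, 4 white
white: 4 out of 16 → fraction 1/4
Expected count = 1/4 × 1808 = 452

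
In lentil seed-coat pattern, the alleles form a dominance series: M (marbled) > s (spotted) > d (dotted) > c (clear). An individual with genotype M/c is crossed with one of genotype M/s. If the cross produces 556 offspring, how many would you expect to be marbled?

Cross: M/c × M/s
Allele dominance: M > s > d > c
Offspring genotypes: 1 M/M, 1 M/s, 1 M/c, 1 s/c
Phenotype counts: 3 marbled, 1 spotted
marbled: 3 out of 4 → fraction 3/4
Expected count = 3/4 × 556 = 417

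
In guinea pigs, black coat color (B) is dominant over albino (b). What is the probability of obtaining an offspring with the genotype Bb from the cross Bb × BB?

Punnett square for Bb × BB:
Offspring genotypes: 2 BB, 2 Bb
Total offspring: 4
Count with target: 2
Probability: 2/4 = 1/2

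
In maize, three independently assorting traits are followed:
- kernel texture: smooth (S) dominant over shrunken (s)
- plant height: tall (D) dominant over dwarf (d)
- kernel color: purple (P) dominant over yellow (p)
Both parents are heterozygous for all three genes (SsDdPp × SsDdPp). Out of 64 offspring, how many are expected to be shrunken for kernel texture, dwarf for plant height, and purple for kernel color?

Trihybrid cross: SsDdPp × SsDdPp
Each trait segregates independently with a 3:1 phenotypic ratio, so each gene contributes 3/4 (dominant) or 1/4 (recessive).
Target: shrunken (kernel texture), dwarf (plant height), purple (kernel color)
Probability = product of independent per-trait probabilities
= 1/4 × 1/4 × 3/4 = 3/64
Expected count = 3/64 × 64 = 3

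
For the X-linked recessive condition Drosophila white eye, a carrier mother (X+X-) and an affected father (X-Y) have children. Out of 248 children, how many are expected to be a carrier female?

Cross: X+X- × X-Y
Offspring: 1 X+X-, 1 X+Y, 1 X-X-, 1 X-Y
Probability of a carrier female: 1/4
Expected count = 1/4 × 248 = 62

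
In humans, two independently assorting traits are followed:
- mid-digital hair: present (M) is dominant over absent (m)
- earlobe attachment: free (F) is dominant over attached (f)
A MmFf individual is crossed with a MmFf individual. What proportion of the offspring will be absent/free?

Dihybrid cross MmFf × MmFf — consider each gene separately:
mid-digital hair: Mm × Mm → 1 MM, 2 Mm, 1 mm → 3 M_ : 1 mm (out of 4)
earlobe attachment: Ff × Ff → 1 FF, 2 Ff, 1 ff → 3 F_ : 1 ff (out of 4)
Combine (counts out of 4 × 4 = 16): present/free (M_F_) = 3×3 = 9; present/attached (M_ff) = 3×1 = 3; absent/free (mmF_) = 1×3 = 3; absent/attached (mmff) = 1×1 = 1
Phenotype counts (out of 16): 9 present/free, 3 present/attached, 3 absent/free, 1 absent/attached
absent/free: 3 out of 16
Probability: 3/16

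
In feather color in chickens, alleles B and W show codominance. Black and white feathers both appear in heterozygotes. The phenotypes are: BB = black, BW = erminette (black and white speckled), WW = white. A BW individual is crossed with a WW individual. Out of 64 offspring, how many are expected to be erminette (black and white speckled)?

Punnett square for BW × WW:
Offspring genotypes: 2 BW, 2 WW
Phenotype counts: 2 erminette (black and white speckled), 2 white
erminette (black and white speckled): 2 out of 4 → fraction 1/2
Expected count = 1/2 × 64 = 32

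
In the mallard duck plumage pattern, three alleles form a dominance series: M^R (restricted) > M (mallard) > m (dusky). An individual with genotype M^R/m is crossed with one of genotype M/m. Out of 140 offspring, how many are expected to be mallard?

Cross: M^R/m × M/m
Allele dominance: M^R > M > m
Offspring genotypes: 1 M^R/M, 1 M^R/m, 1 M/m, 1 m/m
Phenotype counts: 2 restricted, 1 mallard, 1 dusky
mallard: 1 out of 4 → fraction 1/4
Expected count = 1/4 × 140 = 35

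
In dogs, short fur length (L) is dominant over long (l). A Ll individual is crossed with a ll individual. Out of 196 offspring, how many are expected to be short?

Punnett square for Ll × ll:
Offspring genotypes: 2 Ll, 2 ll
short: 2, long: 2
short: 2 out of 4 → fraction 1/2
Expected count = 1/2 × 196 = 98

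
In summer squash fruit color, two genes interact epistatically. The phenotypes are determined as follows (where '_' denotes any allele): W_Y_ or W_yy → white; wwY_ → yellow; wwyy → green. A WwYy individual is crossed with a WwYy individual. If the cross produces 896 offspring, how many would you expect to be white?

Cross: WwYy × WwYy — consider each gene separately:
W gene: Ww × Ww → 1 WW, 2 Ww, 1 ww → 3 W_ : 1 ww (out of 4)
Y gene: Yy × Yy → 1 YY, 2 Yy, 1 yy → 3 Y_ : 1 yy (out of 4)
Genotype classes (out of 4 × 4 = 16): W_Y_ = 3×3 = 9; W_yy = 3×1 = 3; wwY_ = 1×3 = 3; wwyy = 1×1 = 1
Apply the phenotype rules: W_Y_ (9) + W_yy (3) → white; wwY_ (3) → yellow; wwyy (1) → green
Phenotype counts (out of 16): 12 white, 3 yellow, 1 green
white: 12 out of 16 → fraction 3/4
Expected count = 3/4 × 896 = 672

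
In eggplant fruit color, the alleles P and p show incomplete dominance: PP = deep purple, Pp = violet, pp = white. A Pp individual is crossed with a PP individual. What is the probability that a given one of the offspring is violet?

Punnett square for Pp × PP:
Offspring genotypes: 2 PP, 2 Pp
Phenotype counts: 2 deep purple, 2 violet
violet: 2 out of 4
Probability: 2/4 = 1/2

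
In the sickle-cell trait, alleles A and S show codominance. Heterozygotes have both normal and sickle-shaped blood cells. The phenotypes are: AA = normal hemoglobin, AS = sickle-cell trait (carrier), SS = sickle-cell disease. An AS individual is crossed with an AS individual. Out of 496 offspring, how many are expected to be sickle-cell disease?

Punnett square for AS × AS:
Offspring genotypes: 1 AA, 2 AS, 1 SS
Phenotype counts: 1 normal hemoglobin, 2 sickle-cell trait (carrier), 1 sickle-cell disease
sickle-cell disease: 1 out of 4 → fraction 1/4
Expected count = 1/4 × 496 = 124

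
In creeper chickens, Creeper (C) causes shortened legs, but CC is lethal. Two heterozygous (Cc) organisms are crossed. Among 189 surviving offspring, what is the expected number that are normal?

Cross: Cc × Cc
Punnett square offspring (before lethality): 1 CC, 2 Cc, 1 cc
The CC genotype is lethal (embryos die); surviving offspring: 2 Cc, 1 cc
normal: 1 out of 3 → fraction 1/3
Expected count = 1/3 × 189 = 63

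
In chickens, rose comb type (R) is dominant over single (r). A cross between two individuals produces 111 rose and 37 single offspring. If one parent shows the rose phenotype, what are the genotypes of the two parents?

Observed offspring: 111 rose, 37 single
The observed ratio simplifies to 3:1. Single (rr) offspring appear, so each parent must contribute one r allele. The parent stated to show rose carries R, so it is Rr. The other parent is then either Rr or rr: Rr × rr would give a 1:1 split, whereas Rr × Rr gives 3:1 — matching the data. So both parents are heterozygous (Rr × Rr).
Parent genotypes: Rr × Rr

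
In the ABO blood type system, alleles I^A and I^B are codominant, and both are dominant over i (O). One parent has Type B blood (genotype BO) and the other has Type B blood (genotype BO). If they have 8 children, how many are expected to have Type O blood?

Cross: BO × BO
Possible offspring genotypes: 1 BB, 2 BO, 1 OO
Blood type counts: 3 Type B, 1 Type O
Probability of Type O: 1/4
Expected count = 1/4 × 8 = 2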